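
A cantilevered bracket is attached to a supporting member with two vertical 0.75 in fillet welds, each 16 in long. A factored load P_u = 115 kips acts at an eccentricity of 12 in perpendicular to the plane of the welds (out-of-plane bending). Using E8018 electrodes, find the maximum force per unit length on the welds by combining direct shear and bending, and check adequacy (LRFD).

E80XX → F_EXX = 80 ksi.
L_w = 2 × 16 = 32 in; section modulus (unit throat) S = 2 × L²/6 = 85.33 in².
Direct shear f_v = P/L_w = 115/32 = 3.594 kip/in.
Moment M = P × e = 115 × 12 = 1380 kip·in; bending f_b = M/S = 16.17 kip/in.
f_max = √(f_v² + f_b²) = √(3.594² + 16.17²) = 16.57 kip/in.
φr_n = 0.75 × 0.6 × 80 × (0.707 × 0.75) = 19.09 kip/in → adequate.

f_max ≈ 16.6 kip/in; adequate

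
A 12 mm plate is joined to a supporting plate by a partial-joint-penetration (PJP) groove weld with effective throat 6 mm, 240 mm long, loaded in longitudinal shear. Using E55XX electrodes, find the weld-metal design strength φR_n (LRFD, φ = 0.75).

E55XX → F_EXX = 550 MPa.
Effective throat (given) t_e = 6 mm.
A_we = 6 × 240 = 1440 mm².
F_nw = 0.6 F_EXX = 330 MPa.
φR_n = 0.75 × 330 × 1440 × 10⁻³ = 356.4 kN.

φR_n ≈ 356 kN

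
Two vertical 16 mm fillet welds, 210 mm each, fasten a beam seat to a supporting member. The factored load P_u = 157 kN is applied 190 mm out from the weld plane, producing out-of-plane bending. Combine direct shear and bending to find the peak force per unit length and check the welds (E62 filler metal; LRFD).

f_max ≈ 2060 N/mm; adequate

E62XX → F_EXX = 620 MPa.
L_w = 2 × 210 = 420 mm; section modulus (unit throat) S = 2 × L²/6 = 14700 mm².
Direct shear f_v = P/L_w = 157×10³/420 = 373.8 N/mm.
Moment M = P × e = 157×10³ × 190 = 29830000 N·mm; bending f_b = M/S = 2029 N/mm.
f_max = √(f_v² + f_b²) = √(373.8² + 2029²) = 2063 N/mm.
φr_n = 0.75 × 0.6 × 620 × (0.707 × 16) = 3156 N/mm → adequate.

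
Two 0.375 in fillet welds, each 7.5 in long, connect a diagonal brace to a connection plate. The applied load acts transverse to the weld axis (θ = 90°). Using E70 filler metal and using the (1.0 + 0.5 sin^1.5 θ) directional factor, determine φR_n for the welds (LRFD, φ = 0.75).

E70XX → F_EXX = 70 ksi.
t_e = 0.707 × 0.375 = 0.2651 in; A_we = 0.2651 × 15 = 3.977 in².
Directional factor: 1.0 + 0.5 sin^1.5(90°) = 1.5.
F_nw = 0.6 × 70 × 1.5 = 63 ksi.
φR_n = 0.75 × 63 × 3.977 = 187.9 kips.

φR_n ≈ 188 kips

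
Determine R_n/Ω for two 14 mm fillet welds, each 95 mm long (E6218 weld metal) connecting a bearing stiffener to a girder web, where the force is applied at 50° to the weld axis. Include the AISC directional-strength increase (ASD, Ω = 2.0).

R_n/Ω ≈ 467 kN

E62XX → F_EXX = 620 MPa.
t_e = 0.707 × 14 = 9.898 mm; A_we = 9.898 × 190 = 1881 mm².
Directional factor: 1.0 + 0.5 sin^1.5(50°) = 1.335.
F_nw = 0.6 × 620 × 1.335 = 496.7 MPa.
R_n/Ω = (496.7 × 1881) / 2.0 × 10⁻³ = 467.1 kN.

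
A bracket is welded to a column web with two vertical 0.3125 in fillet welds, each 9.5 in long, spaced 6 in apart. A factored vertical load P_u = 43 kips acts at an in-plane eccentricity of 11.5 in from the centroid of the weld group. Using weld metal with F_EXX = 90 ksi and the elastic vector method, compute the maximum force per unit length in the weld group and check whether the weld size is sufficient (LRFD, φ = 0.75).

Total weld length L_w = 19 in. Treat welds as unit-width lines.
Polar moment about centroid: J = 2[d³/12 + d(b/2)²] = 2[9.5³/12 + 9.5×3²] = 313.9 in³.
Direct shear f_v = P/L_w = 43 / 19 = 2.263 kip/in (vertical).
Torsion M = P·e = 43 × 11.5 = 494.5 kip·in.
Critical point at (x, y) = (3, 4.75) from centroid. f_tx = M·y/J = 7.483 kip/in; f_ty = M·x/J = 4.726 kip/in.
Resultant f_max = √[f_tx² + (f_v + f_ty)²] = √[7.483² + (2.263 + 4.726)²] = 10.24 kip/in.
Capacity per unit length: φr_n = 0.75 × 0.6 × 90 × (0.707 × 0.3125) = 8.948 kip/in.
10.24 > 8.948 → NOT adequate.

f_max ≈ 10.2 kip/in; NOT adequate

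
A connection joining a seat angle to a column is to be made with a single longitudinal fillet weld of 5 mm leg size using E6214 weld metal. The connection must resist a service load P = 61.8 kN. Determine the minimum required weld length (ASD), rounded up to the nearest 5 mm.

L = 95 mm

E62XX → F_EXX = 620 MPa.
Throat t_e = 0.707 × 5 = 3.535 mm.
r_n/Ω = (0.6 × 620 × 3.535) / 2.0 = 657.5 N/mm = 0.6575 kN/mm.
L_req = P / (r_n/Ω) = 61.8 / 0.6575 = 93.99 mm total.
Round up → use L = 95 mm.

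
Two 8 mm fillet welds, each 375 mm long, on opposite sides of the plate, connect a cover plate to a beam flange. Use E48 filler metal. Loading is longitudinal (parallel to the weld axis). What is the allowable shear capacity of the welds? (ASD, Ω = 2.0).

E48XX → F_EXX = 480 MPa.
Effective throat t_e = 0.707 × 8 = 5.656 mm.
Total length L = 750 mm; A_we = 5.656 × 750 = 4242 mm².
F_nw = 0.6 F_EXX = 0.6 × 480 = 288 MPa.
R_n = 288 × 4242 × 10⁻³ = 1222 kN; R_n/Ω = 1222/2.0 = 610.8 kN.

R_n/Ω ≈ 611 kN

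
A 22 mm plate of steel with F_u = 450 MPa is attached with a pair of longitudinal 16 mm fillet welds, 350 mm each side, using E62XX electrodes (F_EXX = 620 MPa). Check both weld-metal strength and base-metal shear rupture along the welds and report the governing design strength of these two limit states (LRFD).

t_e = 0.707 × 16 = 11.31 mm; L = 700 mm.
Weld metal: φR_n = 0.75 × 0.6 × 620 × 11.31 × 700 × 10⁻³ = 2209 kN.
Base metal (shear rupture): φR_n = 0.75 × 0.6 × 450 × 22 × 700 × 10⁻³ = 3118 kN.
Governing: weld metal.

φR_n ≈ 2210 kN (weld metal governs)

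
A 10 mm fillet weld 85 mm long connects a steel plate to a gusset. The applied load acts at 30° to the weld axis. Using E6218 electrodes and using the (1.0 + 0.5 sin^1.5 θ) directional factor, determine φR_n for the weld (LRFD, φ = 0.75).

φR_n ≈ 197 kN

E62XX → F_EXX = 620 MPa.
t_e = 0.707 × 10 = 7.07 mm; A_we = 7.07 × 85 = 600.9 mm².
Directional factor: 1.0 + 0.5 sin^1.5(30°) = 1.177.
F_nw = 0.6 × 620 × 1.177 = 437.8 MPa.
φR_n = 0.75 × 437.8 × 600.9 × 10⁻³ = 197.3 kN.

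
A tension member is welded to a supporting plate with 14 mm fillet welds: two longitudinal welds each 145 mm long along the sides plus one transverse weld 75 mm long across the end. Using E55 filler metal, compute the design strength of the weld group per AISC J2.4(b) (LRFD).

φR_n ≈ 894 kN

E55XX → F_EXX = 550 MPa.
t_e = 0.707 × 14 = 9.898 mm.
R_nwl = 0.6 × 550 × 9.898 × 290 × 10⁻³ = 947.2 kN (longitudinal, 2 welds).
R_nwt = 0.6 × 550 × 9.898 × 75 × 10⁻³ = 245 kN (transverse, base value).
(i) R_nwl + R_nwt = 1192 kN; (ii) 0.85 R_nwl + 1.5 R_nwt = 1173 kN.
R_n = max = 1192 kN [governs: (i)]; φR_n = 894.2 kN.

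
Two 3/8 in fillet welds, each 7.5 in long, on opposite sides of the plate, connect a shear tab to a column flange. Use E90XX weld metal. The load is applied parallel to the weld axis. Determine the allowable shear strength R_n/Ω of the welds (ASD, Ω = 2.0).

E90XX → F_EXX = 90 ksi.
Effective throat t_e = 0.707 × 0.375 = 0.2651 in.
Total length L = 15 in; A_we = 0.2651 × 15 = 3.977 in².
F_nw = 0.6 F_EXX = 0.6 × 90 = 54 ksi.
R_n = 54 × 3.977 = 214.8 kip; R_n/Ω = 214.8/2.0 = 107.4 kip.

R_n/Ω ≈ 107 kip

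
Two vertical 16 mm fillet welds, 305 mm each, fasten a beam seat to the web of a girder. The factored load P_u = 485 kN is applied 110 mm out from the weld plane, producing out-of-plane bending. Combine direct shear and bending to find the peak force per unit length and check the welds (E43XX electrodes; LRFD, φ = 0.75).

E43XX → F_EXX = 430 MPa.
L_w = 2 × 305 = 610 mm; section modulus (unit throat) S = 2 × L²/6 = 31010 mm².
Direct shear f_v = P/L_w = 485×10³/610 = 795.1 N/mm.
Moment M = P × e = 485×10³ × 110 = 53350000 N·mm; bending f_b = M/S = 1721 N/mm.
f_max = √(f_v² + f_b²) = √(795.1² + 1721²) = 1895 N/mm.
φr_n = 0.75 × 0.6 × 430 × (0.707 × 16) = 2189 N/mm → adequate.

f_max ≈ 1900 N/mm; adequate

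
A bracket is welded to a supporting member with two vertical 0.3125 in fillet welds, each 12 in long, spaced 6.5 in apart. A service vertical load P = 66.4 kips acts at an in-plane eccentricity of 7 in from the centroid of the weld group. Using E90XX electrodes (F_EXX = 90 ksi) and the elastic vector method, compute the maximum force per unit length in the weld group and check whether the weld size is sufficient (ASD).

Total weld length L_w = 24 in. Treat welds as unit-width lines.
Polar moment about centroid: J = 2[d³/12 + d(b/2)²] = 2[12³/12 + 12×3.25²] = 541.5 in³.
Direct shear f_v = P/L_w = 66.4 / 24 = 2.767 kip/in (vertical).
Torsion M = P·e = 66.4 × 7 = 464.8 kip·in.
Critical point at (x, y) = (3.25, 6) from centroid. f_tx = M·y/J = 5.15 kip/in; f_ty = M·x/J = 2.79 kip/in.
Resultant f_max = √[f_tx² + (f_v + f_ty)²] = √[5.15² + (2.767 + 2.79)²] = 7.576 kip/in.
Capacity per unit length: r_n/Ω = (1/2.0) × 0.6 × 90 × (0.707 × 0.3125) = 5.965 kip/in.
7.576 > 5.965 → NOT adequate.

f_max ≈ 7.58 kip/in; NOT adequate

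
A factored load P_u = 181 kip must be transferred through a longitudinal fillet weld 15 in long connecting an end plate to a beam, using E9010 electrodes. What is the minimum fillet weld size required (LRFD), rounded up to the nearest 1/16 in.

E90XX → F_EXX = 90 ksi.
Total weld length L = 15 in.
Required throat t_e = P_u / (φ × 0.6 F_EXX × L) = 181 / (0.75 × 0.6 × 90 × 15) = 0.2979 in.
Required leg w = t_e / 0.707 = 0.4214 in → use 7/16 in.

w = 7/16 in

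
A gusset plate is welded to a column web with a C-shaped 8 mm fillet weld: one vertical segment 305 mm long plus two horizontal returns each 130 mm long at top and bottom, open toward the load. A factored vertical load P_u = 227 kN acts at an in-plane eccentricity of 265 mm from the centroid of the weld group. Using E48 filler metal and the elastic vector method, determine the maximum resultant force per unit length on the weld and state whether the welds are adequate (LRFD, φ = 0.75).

f_max ≈ 1430 N/mm; NOT adequate

E48XX → F_EXX = 480 MPa.
Total weld length L_w = 565 mm. Treat welds as unit-width lines.
Centroid: x̄ = 2×130×65 / 565 = 29.91 mm from the vertical weld.
Polar moment about centroid: J = I_x + I_y = [305³/12 + 2×130×152.5²] + [305×29.91² + 2(130³/12 + 130×35.09²)] = 9370000 mm³.
Direct shear f_v = P/L_w = 227×10³ / 565 = 401.8 N/mm (vertical).
Torsion M = P·e = 227×10³ × 265 = 60155000 N·mm.
Critical point at (x, y) = (100.1, 152.5) from centroid. f_tx = M·y/J = 979 N/mm; f_ty = M·x/J = 642.6 N/mm.
Resultant f_max = √[f_tx² + (f_v + f_ty)²] = √[979² + (401.8 + 642.6)²] = 1431 N/mm.
Capacity per unit length: φr_n = 0.75 × 0.6 × 480 × (0.707 × 8) = 1222 N/mm.
1431 > 1222 → NOT adequate.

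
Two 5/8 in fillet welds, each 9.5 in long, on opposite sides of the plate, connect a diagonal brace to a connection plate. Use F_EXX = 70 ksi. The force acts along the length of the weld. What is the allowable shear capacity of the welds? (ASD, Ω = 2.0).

Effective throat t_e = 0.707 × 0.625 = 0.4419 in.
Total length L = 19 in; A_we = 0.4419 × 19 = 8.396 in².
F_nw = 0.6 F_EXX = 0.6 × 70 = 42 ksi.
R_n = 42 × 8.396 = 352.6 kip; R_n/Ω = 352.6/2.0 = 176.3 kip.

R_n/Ω ≈ 176 kip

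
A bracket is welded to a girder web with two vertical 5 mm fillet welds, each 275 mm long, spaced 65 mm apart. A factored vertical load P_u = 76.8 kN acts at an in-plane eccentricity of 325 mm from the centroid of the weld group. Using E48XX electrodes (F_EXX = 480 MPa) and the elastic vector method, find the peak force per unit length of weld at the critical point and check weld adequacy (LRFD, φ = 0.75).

Total weld length L_w = 550 mm. Treat welds as unit-width lines.
Polar moment about centroid: J = 2[d³/12 + d(b/2)²] = 2[275³/12 + 275×32.5²] = 4047000 mm³.
Direct shear f_v = P/L_w = 76.8×10³ / 550 = 139.6 N/mm (vertical).
Torsion M = P·e = 76.8×10³ × 325 = 24960000 N·mm.
Critical point at (x, y) = (32.5, 137.5) from centroid. f_tx = M·y/J = 848 N/mm; f_ty = M·x/J = 200.4 N/mm.
Resultant f_max = √[f_tx² + (f_v + f_ty)²] = √[848² + (139.6 + 200.4)²] = 913.7 N/mm.
Capacity per unit length: φr_n = 0.75 × 0.6 × 480 × (0.707 × 5) = 763.6 N/mm.
913.7 > 763.6 → NOT adequate.

f_max ≈ 914 N/mm; NOT adequate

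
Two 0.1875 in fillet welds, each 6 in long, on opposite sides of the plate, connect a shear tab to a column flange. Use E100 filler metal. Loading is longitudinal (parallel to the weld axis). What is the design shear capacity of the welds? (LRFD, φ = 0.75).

E100XX → F_EXX = 100 ksi.
Effective throat t_e = 0.707 × 0.1875 = 0.1326 in.
Total length L = 12 in; A_we = 0.1326 × 12 = 1.591 in².
F_nw = 0.6 F_EXX = 0.6 × 100 = 60 ksi.
φR_n = 0.75 × 60 × 1.591 = 71.58 kip.

φR_n ≈ 71.6 kip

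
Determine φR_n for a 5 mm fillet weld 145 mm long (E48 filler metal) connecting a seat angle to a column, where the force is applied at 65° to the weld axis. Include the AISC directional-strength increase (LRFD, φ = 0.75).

E48XX → F_EXX = 480 MPa.
t_e = 0.707 × 5 = 3.535 mm; A_we = 3.535 × 145 = 512.6 mm².
Directional factor: 1.0 + 0.5 sin^1.5(65°) = 1.431.
F_nw = 0.6 × 480 × 1.431 = 412.2 MPa.
φR_n = 0.75 × 412.2 × 512.6 × 10⁻³ = 158.5 kN.

φR_n ≈ 158 kN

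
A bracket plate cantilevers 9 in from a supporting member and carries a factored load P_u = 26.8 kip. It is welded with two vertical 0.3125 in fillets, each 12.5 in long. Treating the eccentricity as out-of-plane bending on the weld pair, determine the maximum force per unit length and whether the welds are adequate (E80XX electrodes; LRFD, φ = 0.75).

E80XX → F_EXX = 80 ksi.
L_w = 2 × 12.5 = 25 in; section modulus (unit throat) S = 2 × L²/6 = 52.08 in².
Direct shear f_v = P/L_w = 26.8/25 = 1.072 kip/in.
Moment M = P × e = 26.8 × 9 = 241.2 kip·in; bending f_b = M/S = 4.631 kip/in.
f_max = √(f_v² + f_b²) = √(1.072² + 4.631²) = 4.753 kip/in.
φr_n = 0.75 × 0.6 × 80 × (0.707 × 0.3125) = 7.954 kip/in → adequate.

f_max ≈ 4.75 kip/in; adequate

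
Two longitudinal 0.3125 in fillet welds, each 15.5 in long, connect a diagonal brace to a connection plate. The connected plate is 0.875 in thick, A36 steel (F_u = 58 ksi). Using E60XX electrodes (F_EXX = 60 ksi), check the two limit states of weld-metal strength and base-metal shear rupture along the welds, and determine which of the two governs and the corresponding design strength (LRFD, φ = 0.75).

t_e = 0.707 × 0.3125 = 0.2209 in; L = 31 in.
Weld metal: φR_n = 0.75 × 0.6 × 60 × 0.2209 × 31 = 184.9 kip.
Base metal (shear rupture): φR_n = 0.75 × 0.6 × 58 × 0.875 × 31 = 708 kip.
Governing: weld metal.

φR_n ≈ 185 kip (weld metal governs)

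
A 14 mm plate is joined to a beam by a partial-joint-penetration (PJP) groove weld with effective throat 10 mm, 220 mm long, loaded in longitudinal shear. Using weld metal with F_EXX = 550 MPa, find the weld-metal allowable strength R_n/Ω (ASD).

R_n/Ω ≈ 363 kN

Effective throat (given) t_e = 10 mm.
A_we = 10 × 220 = 2200 mm².
F_nw = 0.6 F_EXX = 330 MPa.
R_n/Ω = (330 × 2200) / 2.0 × 10⁻³ = 363 kN.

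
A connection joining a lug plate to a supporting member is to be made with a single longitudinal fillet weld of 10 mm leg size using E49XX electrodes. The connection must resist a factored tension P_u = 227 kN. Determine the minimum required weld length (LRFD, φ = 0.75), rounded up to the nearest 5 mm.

E49XX → F_EXX = 490 MPa.
Throat t_e = 0.707 × 10 = 7.07 mm.
φr_n = 0.75 × 0.6 × 490 × 7.07 × 10⁻³ = 1.559 kN/mm.
L_req = P_u / φr_n = 227 / 1.559 = 145.6 mm total.
Round up → use L = 150 mm.

L = 150 mm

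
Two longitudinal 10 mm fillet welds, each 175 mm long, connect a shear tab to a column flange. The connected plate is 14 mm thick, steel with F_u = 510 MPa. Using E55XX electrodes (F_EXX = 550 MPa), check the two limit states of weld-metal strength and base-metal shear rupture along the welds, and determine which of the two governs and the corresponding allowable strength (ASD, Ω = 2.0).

R_n/Ω ≈ 408 kN (weld metal governs)

t_e = 0.707 × 10 = 7.07 mm; L = 350 mm.
Weld metal: R_n/Ω = (1/2.0) × 0.6 × 550 × 7.07 × 350 × 10⁻³ = 408.3 kN.
Base metal (shear rupture): R_n/Ω = (1/2.0) × 0.6 × 510 × 14 × 350 × 10⁻³ = 749.7 kN.
Governing: weld metal.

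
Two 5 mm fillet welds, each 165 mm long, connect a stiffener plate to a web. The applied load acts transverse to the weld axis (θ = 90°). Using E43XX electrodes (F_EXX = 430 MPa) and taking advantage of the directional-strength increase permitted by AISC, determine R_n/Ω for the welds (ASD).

R_n/Ω ≈ 226 kN

t_e = 0.707 × 5 = 3.535 mm; A_we = 3.535 × 330 = 1167 mm².
Directional factor: 1.0 + 0.5 sin^1.5(90°) = 1.5.
F_nw = 0.6 × 430 × 1.5 = 387 MPa.
R_n/Ω = (387 × 1167) / 2.0 × 10⁻³ = 225.7 kN.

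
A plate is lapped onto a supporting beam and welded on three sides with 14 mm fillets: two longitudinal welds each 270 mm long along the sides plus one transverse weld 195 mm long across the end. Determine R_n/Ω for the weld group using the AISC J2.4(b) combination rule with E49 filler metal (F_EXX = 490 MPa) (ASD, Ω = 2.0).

t_e = 0.707 × 14 = 9.898 mm.
R_nwl = 0.6 × 490 × 9.898 × 540 × 10⁻³ = 1571 kN (longitudinal, 2 welds).
R_nwt = 0.6 × 490 × 9.898 × 195 × 10⁻³ = 567.5 kN (transverse, base value).
(i) R_nwl + R_nwt = 2139 kN; (ii) 0.85 R_nwl + 1.5 R_nwt = 2187 kN.
R_n = max = 2187 kN [governs: (ii)]; R_n/Ω = 1093 kN.

R_n/Ω ≈ 1090 kN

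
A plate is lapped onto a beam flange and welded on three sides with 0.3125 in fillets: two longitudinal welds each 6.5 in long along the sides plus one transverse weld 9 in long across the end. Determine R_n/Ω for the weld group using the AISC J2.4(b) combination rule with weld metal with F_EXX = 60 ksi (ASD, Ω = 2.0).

t_e = 0.707 × 0.3125 = 0.2209 in.
R_nwl = 0.6 × 60 × 0.2209 × 13 = 103.4 kips (longitudinal, 2 welds).
R_nwt = 0.6 × 60 × 0.2209 × 9 = 71.58 kips (transverse, base value).
(i) R_nwl + R_nwt = 175 kips; (ii) 0.85 R_nwl + 1.5 R_nwt = 195.3 kips.
R_n = max = 195.3 kips [governs: (ii)]; R_n/Ω = 97.63 kips.

R_n/Ω ≈ 97.6 kips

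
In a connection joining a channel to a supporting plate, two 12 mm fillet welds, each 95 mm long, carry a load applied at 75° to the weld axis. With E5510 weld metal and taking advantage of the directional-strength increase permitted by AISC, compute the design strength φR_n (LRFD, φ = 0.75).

E55XX → F_EXX = 550 MPa.
t_e = 0.707 × 12 = 8.484 mm; A_we = 8.484 × 190 = 1612 mm².
Directional factor: 1.0 + 0.5 sin^1.5(75°) = 1.475.
F_nw = 0.6 × 550 × 1.475 = 486.6 MPa.
φR_n = 0.75 × 486.6 × 1612 × 10⁻³ = 588.3 kN.

φR_n ≈ 588 kN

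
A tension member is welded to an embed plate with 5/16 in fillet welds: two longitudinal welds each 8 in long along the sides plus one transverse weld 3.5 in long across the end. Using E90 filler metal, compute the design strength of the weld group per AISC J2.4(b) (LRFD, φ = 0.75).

E90XX → F_EXX = 90 ksi.
t_e = 0.707 × 0.3125 = 0.2209 in.
R_nwl = 0.6 × 90 × 0.2209 × 16 = 190.9 kip (longitudinal, 2 welds).
R_nwt = 0.6 × 90 × 0.2209 × 3.5 = 41.76 kip (transverse, base value).
(i) R_nwl + R_nwt = 232.6 kip; (ii) 0.85 R_nwl + 1.5 R_nwt = 224.9 kip.
R_n = max = 232.6 kip [governs: (i)]; φR_n = 174.5 kip.

φR_n ≈ 174 kip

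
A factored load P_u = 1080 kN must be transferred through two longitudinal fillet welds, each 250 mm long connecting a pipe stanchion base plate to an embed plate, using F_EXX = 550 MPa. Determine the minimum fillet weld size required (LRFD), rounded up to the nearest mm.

Total weld length L = 500 mm.
Required throat t_e = P_u / (φ × 0.6 F_EXX × L) = 1080 / (0.75 × 0.6 × 550 × 500 × 10⁻³) = 8.727 mm.
Required leg w = t_e / 0.707 = 12.34 mm → use 13 mm.

w = 13 mm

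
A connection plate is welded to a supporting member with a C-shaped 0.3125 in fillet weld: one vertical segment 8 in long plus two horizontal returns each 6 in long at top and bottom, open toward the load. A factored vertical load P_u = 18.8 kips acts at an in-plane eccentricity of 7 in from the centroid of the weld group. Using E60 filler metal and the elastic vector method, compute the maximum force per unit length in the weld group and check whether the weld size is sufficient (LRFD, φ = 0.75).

f_max ≈ 3.18 kip/in; adequate

E60XX → F_EXX = 60 ksi.
Total weld length L_w = 20 in. Treat welds as unit-width lines.
Centroid: x̄ = 2×6×3 / 20 = 1.8 in from the vertical weld.
Polar moment about centroid: J = I_x + I_y = [8³/12 + 2×6×4²] + [8×1.8² + 2(6³/12 + 6×1.2²)] = 313.9 in³.
Direct shear f_v = P/L_w = 18.8 / 20 = 0.94 kip/in (vertical).
Torsion M = P·e = 18.8 × 7 = 131.6 kip·in.
Critical point at (x, y) = (4.2, 4) from centroid. f_tx = M·y/J = 1.677 kip/in; f_ty = M·x/J = 1.761 kip/in.
Resultant f_max = √[f_tx² + (f_v + f_ty)²] = √[1.677² + (0.94 + 1.761)²] = 3.179 kip/in.
Capacity per unit length: φr_n = 0.75 × 0.6 × 60 × (0.707 × 0.3125) = 5.965 kip/in.
3.179 ≤ 5.965 → adequate.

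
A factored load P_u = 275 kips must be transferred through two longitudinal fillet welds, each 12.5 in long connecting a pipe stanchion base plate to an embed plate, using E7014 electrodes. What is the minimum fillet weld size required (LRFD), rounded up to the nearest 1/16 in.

w = 1/2 in

E70XX → F_EXX = 70 ksi.
Total weld length L = 25 in.
Required throat t_e = P_u / (φ × 0.6 F_EXX × L) = 275 / (0.75 × 0.6 × 70 × 25) = 0.3492 in.
Required leg w = t_e / 0.707 = 0.4939 in → use 1/2 in.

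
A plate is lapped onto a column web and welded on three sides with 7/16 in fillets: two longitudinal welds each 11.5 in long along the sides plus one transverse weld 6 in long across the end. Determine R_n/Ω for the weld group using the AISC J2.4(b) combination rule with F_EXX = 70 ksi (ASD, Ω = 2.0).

t_e = 0.707 × 0.4375 = 0.3093 in.
R_nwl = 0.6 × 70 × 0.3093 × 23 = 298.8 kips (longitudinal, 2 welds).
R_nwt = 0.6 × 70 × 0.3093 × 6 = 77.95 kips (transverse, base value).
(i) R_nwl + R_nwt = 376.7 kips; (ii) 0.85 R_nwl + 1.5 R_nwt = 370.9 kips.
R_n = max = 376.7 kips [governs: (i)]; R_n/Ω = 188.4 kips.

R_n/Ω ≈ 188 kips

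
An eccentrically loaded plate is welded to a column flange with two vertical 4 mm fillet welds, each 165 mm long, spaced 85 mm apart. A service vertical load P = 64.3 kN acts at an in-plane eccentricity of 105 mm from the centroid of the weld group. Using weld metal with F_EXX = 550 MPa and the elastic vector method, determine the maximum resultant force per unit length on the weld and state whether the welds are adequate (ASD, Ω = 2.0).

f_max ≈ 582 N/mm; NOT adequate

Total weld length L_w = 330 mm. Treat welds as unit-width lines.
Polar moment about centroid: J = 2[d³/12 + d(b/2)²] = 2[165³/12 + 165×42.5²] = 1345000 mm³.
Direct shear f_v = P/L_w = 64.3×10³ / 330 = 194.8 N/mm (vertical).
Torsion M = P·e = 64.3×10³ × 105 = 6751500 N·mm.
Critical point at (x, y) = (42.5, 82.5) from centroid. f_tx = M·y/J = 414.2 N/mm; f_ty = M·x/J = 213.4 N/mm.
Resultant f_max = √[f_tx² + (f_v + f_ty)²] = √[414.2² + (194.8 + 213.4)²] = 581.6 N/mm.
Capacity per unit length: r_n/Ω = (1/2.0) × 0.6 × 550 × (0.707 × 4) = 466.6 N/mm.
581.6 > 466.6 → NOT adequate.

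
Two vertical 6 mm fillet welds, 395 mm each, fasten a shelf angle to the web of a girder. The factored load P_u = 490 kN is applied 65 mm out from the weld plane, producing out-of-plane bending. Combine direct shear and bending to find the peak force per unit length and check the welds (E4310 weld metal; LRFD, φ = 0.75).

f_max ≈ 872 N/mm; NOT adequate

E43XX → F_EXX = 430 MPa.
L_w = 2 × 395 = 790 mm; section modulus (unit throat) S = 2 × L²/6 = 52010 mm².
Direct shear f_v = P/L_w = 490×10³/790 = 620.3 N/mm.
Moment M = P × e = 490×10³ × 65 = 31850000 N·mm; bending f_b = M/S = 612.4 N/mm.
f_max = √(f_v² + f_b²) = √(620.3² + 612.4²) = 871.6 N/mm.
φr_n = 0.75 × 0.6 × 430 × (0.707 × 6) = 820.8 N/mm → NOT adequate.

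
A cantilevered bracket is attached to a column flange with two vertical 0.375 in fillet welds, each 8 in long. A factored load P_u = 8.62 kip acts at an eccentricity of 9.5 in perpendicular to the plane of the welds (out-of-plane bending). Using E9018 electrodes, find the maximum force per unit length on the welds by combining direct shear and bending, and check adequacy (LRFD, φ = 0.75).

E90XX → F_EXX = 90 ksi.
L_w = 2 × 8 = 16 in; section modulus (unit throat) S = 2 × L²/6 = 21.33 in².
Direct shear f_v = P/L_w = 8.62/16 = 0.5387 kip/in.
Moment M = P × e = 8.62 × 9.5 = 81.89 kip·in; bending f_b = M/S = 3.839 kip/in.
f_max = √(f_v² + f_b²) = √(0.5387² + 3.839²) = 3.876 kip/in.
φr_n = 0.75 × 0.6 × 90 × (0.707 × 0.375) = 10.74 kip/in → adequate.

f_max ≈ 3.88 kip/in; adequate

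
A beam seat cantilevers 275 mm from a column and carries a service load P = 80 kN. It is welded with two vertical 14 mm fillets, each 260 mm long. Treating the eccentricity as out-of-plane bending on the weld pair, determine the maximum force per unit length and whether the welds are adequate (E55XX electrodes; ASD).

E55XX → F_EXX = 550 MPa.
L_w = 2 × 260 = 520 mm; section modulus (unit throat) S = 2 × L²/6 = 22530 mm².
Direct shear f_v = P/L_w = 80×10³/520 = 153.8 N/mm.
Moment M = P × e = 80×10³ × 275 = 22000000 N·mm; bending f_b = M/S = 976.3 N/mm.
f_max = √(f_v² + f_b²) = √(153.8² + 976.3²) = 988.4 N/mm.
r_n/Ω = (1/2.0) × 0.6 × 550 × (0.707 × 14) = 1633 N/mm → adequate.

f_max ≈ 988 N/mm; adequate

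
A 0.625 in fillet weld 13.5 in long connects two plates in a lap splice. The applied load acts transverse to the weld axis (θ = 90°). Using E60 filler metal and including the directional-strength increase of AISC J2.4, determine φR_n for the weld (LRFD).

E60XX → F_EXX = 60 ksi.
t_e = 0.707 × 0.625 = 0.4419 in; A_we = 0.4419 × 13.5 = 5.965 in².
Directional factor: 1.0 + 0.5 sin^1.5(90°) = 1.5.
F_nw = 0.6 × 60 × 1.5 = 54 ksi.
φR_n = 0.75 × 54 × 5.965 = 241.6 kip.

φR_n ≈ 242 kip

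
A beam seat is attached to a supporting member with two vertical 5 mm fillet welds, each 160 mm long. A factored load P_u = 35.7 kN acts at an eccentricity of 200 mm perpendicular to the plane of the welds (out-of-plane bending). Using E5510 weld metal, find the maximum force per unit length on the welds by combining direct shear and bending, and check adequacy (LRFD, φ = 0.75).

f_max ≈ 844 N/mm; adequate

E55XX → F_EXX = 550 MPa.
L_w = 2 × 160 = 320 mm; section modulus (unit throat) S = 2 × L²/6 = 8533 mm².
Direct shear f_v = P/L_w = 35.7×10³/320 = 111.6 N/mm.
Moment M = P × e = 35.7×10³ × 200 = 7140000 N·mm; bending f_b = M/S = 836.7 N/mm.
f_max = √(f_v² + f_b²) = √(111.6² + 836.7²) = 844.1 N/mm.
φr_n = 0.75 × 0.6 × 550 × (0.707 × 5) = 874.9 N/mm → adequate.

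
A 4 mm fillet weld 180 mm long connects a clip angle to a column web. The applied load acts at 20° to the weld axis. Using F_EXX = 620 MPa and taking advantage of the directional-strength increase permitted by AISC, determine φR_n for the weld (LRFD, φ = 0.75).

φR_n ≈ 156 kN

t_e = 0.707 × 4 = 2.828 mm; A_we = 2.828 × 180 = 509 mm².
Directional factor: 1.0 + 0.5 sin^1.5(20°) = 1.1.
F_nw = 0.6 × 620 × 1.1 = 409.2 MPa.
φR_n = 0.75 × 409.2 × 509 × 10⁻³ = 156.2 kN.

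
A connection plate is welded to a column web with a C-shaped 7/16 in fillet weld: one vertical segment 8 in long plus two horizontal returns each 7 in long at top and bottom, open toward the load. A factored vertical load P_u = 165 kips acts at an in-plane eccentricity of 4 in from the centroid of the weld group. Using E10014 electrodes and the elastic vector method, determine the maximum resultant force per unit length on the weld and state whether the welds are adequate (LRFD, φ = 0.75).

f_max ≈ 17.1 kip/in; NOT adequate

E100XX → F_EXX = 100 ksi.
Total weld length L_w = 22 in. Treat welds as unit-width lines.
Centroid: x̄ = 2×7×3.5 / 22 = 2.227 in from the vertical weld.
Polar moment about centroid: J = I_x + I_y = [8³/12 + 2×7×4²] + [8×2.227² + 2(7³/12 + 7×1.273²)] = 386.2 in³.
Direct shear f_v = P/L_w = 165 / 22 = 7.5 kip/in (vertical).
Torsion M = P·e = 165 × 4 = 660 kip·in.
Critical point at (x, y) = (4.773, 4) from centroid. f_tx = M·y/J = 6.836 kip/in; f_ty = M·x/J = 8.156 kip/in.
Resultant f_max = √[f_tx² + (f_v + f_ty)²] = √[6.836² + (7.5 + 8.156)²] = 17.08 kip/in.
Capacity per unit length: φr_n = 0.75 × 0.6 × 100 × (0.707 × 0.4375) = 13.92 kip/in.
17.08 > 13.92 → NOT adequate.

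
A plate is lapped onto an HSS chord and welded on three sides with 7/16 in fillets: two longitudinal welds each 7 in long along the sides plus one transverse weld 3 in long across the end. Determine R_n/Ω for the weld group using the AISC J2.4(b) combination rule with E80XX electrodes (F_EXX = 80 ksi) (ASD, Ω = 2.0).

R_n/Ω ≈ 126 kips

t_e = 0.707 × 0.4375 = 0.3093 in.
R_nwl = 0.6 × 80 × 0.3093 × 14 = 207.9 kips (longitudinal, 2 welds).
R_nwt = 0.6 × 80 × 0.3093 × 3 = 44.54 kips (transverse, base value).
(i) R_nwl + R_nwt = 252.4 kips; (ii) 0.85 R_nwl + 1.5 R_nwt = 243.5 kips.
R_n = max = 252.4 kips [governs: (i)]; R_n/Ω = 126.2 kips.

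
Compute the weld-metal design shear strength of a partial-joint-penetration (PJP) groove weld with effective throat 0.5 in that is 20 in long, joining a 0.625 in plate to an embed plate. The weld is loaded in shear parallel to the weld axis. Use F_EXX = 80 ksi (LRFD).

Effective throat (given) t_e = 0.5 in.
A_we = 0.5 × 20 = 10 in².
F_nw = 0.6 F_EXX = 48 ksi.
φR_n = 0.75 × 48 × 10 = 360 kip.

φR_n ≈ 360 kip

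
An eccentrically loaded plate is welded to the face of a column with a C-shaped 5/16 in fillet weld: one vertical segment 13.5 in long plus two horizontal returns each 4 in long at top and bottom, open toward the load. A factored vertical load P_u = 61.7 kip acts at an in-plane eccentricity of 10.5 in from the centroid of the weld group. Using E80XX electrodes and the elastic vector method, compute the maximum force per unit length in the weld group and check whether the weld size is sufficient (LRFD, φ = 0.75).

f_max ≈ 9.69 kip/in; NOT adequate

E80XX → F_EXX = 80 ksi.
Total weld length L_w = 21.5 in. Treat welds as unit-width lines.
Centroid: x̄ = 2×4×2 / 21.5 = 0.7442 in from the vertical weld.
Polar moment about centroid: J = I_x + I_y = [13.5³/12 + 2×4×6.75²] + [13.5×0.7442² + 2(4³/12 + 4×1.256²)] = 600.3 in³.
Direct shear f_v = P/L_w = 61.7 / 21.5 = 2.87 kip/in (vertical).
Torsion M = P·e = 61.7 × 10.5 = 647.85 kip·in.
Critical point at (x, y) = (3.256, 6.75) from centroid. f_tx = M·y/J = 7.285 kip/in; f_ty = M·x/J = 3.514 kip/in.
Resultant f_max = √[f_tx² + (f_v + f_ty)²] = √[7.285² + (2.87 + 3.514)²] = 9.686 kip/in.
Capacity per unit length: φr_n = 0.75 × 0.6 × 80 × (0.707 × 0.3125) = 7.954 kip/in.
9.686 > 7.954 → NOT adequate.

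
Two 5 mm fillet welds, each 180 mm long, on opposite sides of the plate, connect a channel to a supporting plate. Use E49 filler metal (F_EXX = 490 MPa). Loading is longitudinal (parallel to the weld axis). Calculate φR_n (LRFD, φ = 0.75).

φR_n ≈ 281 kN

Effective throat t_e = 0.707 × 5 = 3.535 mm.
Total length L = 360 mm; A_we = 3.535 × 360 = 1273 mm².
F_nw = 0.6 F_EXX = 0.6 × 490 = 294 MPa.
φR_n = 0.75 × 294 × 1273 × 10⁻³ = 280.6 kN.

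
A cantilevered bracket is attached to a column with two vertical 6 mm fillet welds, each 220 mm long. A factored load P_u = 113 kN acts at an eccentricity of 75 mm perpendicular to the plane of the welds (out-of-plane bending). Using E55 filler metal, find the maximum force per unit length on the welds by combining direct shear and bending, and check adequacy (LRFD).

E55XX → F_EXX = 550 MPa.
L_w = 2 × 220 = 440 mm; section modulus (unit throat) S = 2 × L²/6 = 16130 mm².
Direct shear f_v = P/L_w = 113×10³/440 = 256.8 N/mm.
Moment M = P × e = 113×10³ × 75 = 8475000 N·mm; bending f_b = M/S = 525.3 N/mm.
f_max = √(f_v² + f_b²) = √(256.8² + 525.3²) = 584.7 N/mm.
φr_n = 0.75 × 0.6 × 550 × (0.707 × 6) = 1050 N/mm → adequate.

f_max ≈ 585 N/mm; adequate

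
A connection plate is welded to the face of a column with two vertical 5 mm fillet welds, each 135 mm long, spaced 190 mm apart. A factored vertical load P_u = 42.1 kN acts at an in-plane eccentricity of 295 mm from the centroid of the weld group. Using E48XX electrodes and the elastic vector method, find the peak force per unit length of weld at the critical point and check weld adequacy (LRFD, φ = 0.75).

f_max ≈ 642 N/mm; adequate

E48XX → F_EXX = 480 MPa.
Total weld length L_w = 270 mm. Treat welds as unit-width lines.
Polar moment about centroid: J = 2[d³/12 + d(b/2)²] = 2[135³/12 + 135×95²] = 2847000 mm³.
Direct shear f_v = P/L_w = 42.1×10³ / 270 = 155.9 N/mm (vertical).
Torsion M = P·e = 42.1×10³ × 295 = 12420000 N·mm.
Critical point at (x, y) = (95, 67.5) from centroid. f_tx = M·y/J = 294.5 N/mm; f_ty = M·x/J = 414.4 N/mm.
Resultant f_max = √[f_tx² + (f_v + f_ty)²] = √[294.5² + (155.9 + 414.4)²] = 641.9 N/mm.
Capacity per unit length: φr_n = 0.75 × 0.6 × 480 × (0.707 × 5) = 763.6 N/mm.
641.9 ≤ 763.6 → adequate.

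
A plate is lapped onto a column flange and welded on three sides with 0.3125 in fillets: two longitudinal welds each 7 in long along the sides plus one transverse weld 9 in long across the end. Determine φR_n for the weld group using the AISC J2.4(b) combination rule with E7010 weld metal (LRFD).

φR_n ≈ 177 kips

E70XX → F_EXX = 70 ksi.
t_e = 0.707 × 0.3125 = 0.2209 in.
R_nwl = 0.6 × 70 × 0.2209 × 14 = 129.9 kips (longitudinal, 2 welds).
R_nwt = 0.6 × 70 × 0.2209 × 9 = 83.51 kips (transverse, base value).
(i) R_nwl + R_nwt = 213.4 kips; (ii) 0.85 R_nwl + 1.5 R_nwt = 235.7 kips.
R_n = max = 235.7 kips [governs: (ii)]; φR_n = 176.8 kips.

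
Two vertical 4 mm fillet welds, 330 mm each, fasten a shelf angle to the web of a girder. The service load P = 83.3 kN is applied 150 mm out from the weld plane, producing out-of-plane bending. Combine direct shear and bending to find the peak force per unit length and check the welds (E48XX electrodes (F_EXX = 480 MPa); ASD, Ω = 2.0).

L_w = 2 × 330 = 660 mm; section modulus (unit throat) S = 2 × L²/6 = 36300 mm².
Direct shear f_v = P/L_w = 83.3×10³/660 = 126.2 N/mm.
Moment M = P × e = 83.3×10³ × 150 = 12495000 N·mm; bending f_b = M/S = 344.2 N/mm.
f_max = √(f_v² + f_b²) = √(126.2² + 344.2²) = 366.6 N/mm.
r_n/Ω = (1/2.0) × 0.6 × 480 × (0.707 × 4) = 407.2 N/mm → adequate.

f_max ≈ 367 N/mm; adequate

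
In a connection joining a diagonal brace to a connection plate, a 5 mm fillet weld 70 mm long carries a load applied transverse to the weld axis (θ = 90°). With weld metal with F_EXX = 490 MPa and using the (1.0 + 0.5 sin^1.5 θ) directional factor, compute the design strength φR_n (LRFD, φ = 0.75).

φR_n ≈ 81.8 kN

t_e = 0.707 × 5 = 3.535 mm; A_we = 3.535 × 70 = 247.4 mm².
Directional factor: 1.0 + 0.5 sin^1.5(90°) = 1.5.
F_nw = 0.6 × 490 × 1.5 = 441 MPa.
φR_n = 0.75 × 441 × 247.4 × 10⁻³ = 81.84 kN.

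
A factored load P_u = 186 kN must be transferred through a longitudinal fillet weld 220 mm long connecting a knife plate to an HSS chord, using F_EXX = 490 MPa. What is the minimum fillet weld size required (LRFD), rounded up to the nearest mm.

Total weld length L = 220 mm.
Required throat t_e = P_u / (φ × 0.6 F_EXX × L) = 186 / (0.75 × 0.6 × 490 × 220 × 10⁻³) = 3.834 mm.
Required leg w = t_e / 0.707 = 5.423 mm → use 6 mm.

w = 6 mm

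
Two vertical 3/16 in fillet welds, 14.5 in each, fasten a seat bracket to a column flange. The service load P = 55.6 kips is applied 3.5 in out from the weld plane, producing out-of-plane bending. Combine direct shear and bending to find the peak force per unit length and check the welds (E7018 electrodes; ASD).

f_max ≈ 3.37 kip/in; NOT adequate

E70XX → F_EXX = 70 ksi.
L_w = 2 × 14.5 = 29 in; section modulus (unit throat) S = 2 × L²/6 = 70.08 in².
Direct shear f_v = P/L_w = 55.6/29 = 1.917 kip/in.
Moment M = P × e = 55.6 × 3.5 = 194.6 kip·in; bending f_b = M/S = 2.777 kip/in.
f_max = √(f_v² + f_b²) = √(1.917² + 2.777²) = 3.374 kip/in.
r_n/Ω = (1/2.0) × 0.6 × 70 × (0.707 × 0.1875) = 2.784 kip/in → NOT adequate.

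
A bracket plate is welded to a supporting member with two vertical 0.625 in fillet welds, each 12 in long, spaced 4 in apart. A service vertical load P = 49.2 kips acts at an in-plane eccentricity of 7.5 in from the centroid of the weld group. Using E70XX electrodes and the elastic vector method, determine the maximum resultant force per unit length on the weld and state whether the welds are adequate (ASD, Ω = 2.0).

f_max ≈ 7 kip/in; adequate

E70XX → F_EXX = 70 ksi.
Total weld length L_w = 24 in. Treat welds as unit-width lines.
Polar moment about centroid: J = 2[d³/12 + d(b/2)²] = 2[12³/12 + 12×2²] = 384 in³.
Direct shear f_v = P/L_w = 49.2 / 24 = 2.05 kip/in (vertical).
Torsion M = P·e = 49.2 × 7.5 = 369 kip·in.
Critical point at (x, y) = (2, 6) from centroid. f_tx = M·y/J = 5.766 kip/in; f_ty = M·x/J = 1.922 kip/in.
Resultant f_max = √[f_tx² + (f_v + f_ty)²] = √[5.766² + (2.05 + 1.922)²] = 7.001 kip/in.
Capacity per unit length: r_n/Ω = (1/2.0) × 0.6 × 70 × (0.707 × 0.625) = 9.279 kip/in.
7.001 ≤ 9.279 → adequate.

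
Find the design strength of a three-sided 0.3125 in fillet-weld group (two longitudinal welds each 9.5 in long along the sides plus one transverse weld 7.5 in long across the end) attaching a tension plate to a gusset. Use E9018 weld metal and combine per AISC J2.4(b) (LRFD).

E90XX → F_EXX = 90 ksi.
t_e = 0.707 × 0.3125 = 0.2209 in.
R_nwl = 0.6 × 90 × 0.2209 × 19 = 226.7 kip (longitudinal, 2 welds).
R_nwt = 0.6 × 90 × 0.2209 × 7.5 = 89.48 kip (transverse, base value).
(i) R_nwl + R_nwt = 316.2 kip; (ii) 0.85 R_nwl + 1.5 R_nwt = 326.9 kip.
R_n = max = 326.9 kip [governs: (ii)]; φR_n = 245.2 kip.

φR_n ≈ 245 kip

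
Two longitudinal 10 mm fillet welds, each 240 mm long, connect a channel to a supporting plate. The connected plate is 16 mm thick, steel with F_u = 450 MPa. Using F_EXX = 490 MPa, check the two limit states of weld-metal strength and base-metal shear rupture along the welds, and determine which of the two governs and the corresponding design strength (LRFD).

t_e = 0.707 × 10 = 7.07 mm; L = 480 mm.
Weld metal: φR_n = 0.75 × 0.6 × 490 × 7.07 × 480 × 10⁻³ = 748.3 kN.
Base metal (shear rupture): φR_n = 0.75 × 0.6 × 450 × 16 × 480 × 10⁻³ = 1555 kN.
Governing: weld metal.

φR_n ≈ 748 kN (weld metal governs)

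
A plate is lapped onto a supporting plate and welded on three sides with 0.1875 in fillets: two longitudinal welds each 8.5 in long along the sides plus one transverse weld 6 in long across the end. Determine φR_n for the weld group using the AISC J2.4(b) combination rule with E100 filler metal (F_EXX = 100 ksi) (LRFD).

t_e = 0.707 × 0.1875 = 0.1326 in.
R_nwl = 0.6 × 100 × 0.1326 × 17 = 135.2 kips (longitudinal, 2 welds).
R_nwt = 0.6 × 100 × 0.1326 × 6 = 47.72 kips (transverse, base value).
(i) R_nwl + R_nwt = 182.9 kips; (ii) 0.85 R_nwl + 1.5 R_nwt = 186.5 kips.
R_n = max = 186.5 kips [governs: (ii)]; φR_n = 139.9 kips.

φR_n ≈ 140 kips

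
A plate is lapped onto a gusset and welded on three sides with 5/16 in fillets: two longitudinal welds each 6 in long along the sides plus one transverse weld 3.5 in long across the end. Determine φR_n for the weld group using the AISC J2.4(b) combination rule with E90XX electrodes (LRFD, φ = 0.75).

φR_n ≈ 139 kip

E90XX → F_EXX = 90 ksi.
t_e = 0.707 × 0.3125 = 0.2209 in.
R_nwl = 0.6 × 90 × 0.2209 × 12 = 143.2 kip (longitudinal, 2 welds).
R_nwt = 0.6 × 90 × 0.2209 × 3.5 = 41.76 kip (transverse, base value).
(i) R_nwl + R_nwt = 184.9 kip; (ii) 0.85 R_nwl + 1.5 R_nwt = 184.3 kip.
R_n = max = 184.9 kip [governs: (i)]; φR_n = 138.7 kip.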